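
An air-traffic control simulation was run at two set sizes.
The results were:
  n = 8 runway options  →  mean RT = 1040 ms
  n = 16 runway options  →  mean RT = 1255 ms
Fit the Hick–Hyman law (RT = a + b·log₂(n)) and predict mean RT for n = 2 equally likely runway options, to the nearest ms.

Fit slope and intercept:
  b = (1255 − 1040) / (log₂ 16 − log₂ 8) = 215 / (4 − 3) = 215 ms/bit
  a = 1040 − 215 × 3 = 395 ms
Then RT(2) = 395 + 215 × log₂ 2 = 395 + 215 × 1 ≈ 610.000 ms.

610 ms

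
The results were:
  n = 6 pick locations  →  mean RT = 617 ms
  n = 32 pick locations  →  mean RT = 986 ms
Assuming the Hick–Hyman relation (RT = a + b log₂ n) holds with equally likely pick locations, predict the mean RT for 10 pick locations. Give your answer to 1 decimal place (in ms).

729.6 ms

RT is linear in log₂ n, so two points fix the line:
  b = (986 − 617) / (log₂ 32 − log₂ 6) = 369 / (5 − 2.5850) = 152.793 ms/bit
  a = 617 − 152.793 × 2.5850 = 222.037 ms
Then RT(10) = 222.037 + 152.793 × log₂ 10 = 222.037 + 152.793 × 3.3219 ≈ 729.603 ms.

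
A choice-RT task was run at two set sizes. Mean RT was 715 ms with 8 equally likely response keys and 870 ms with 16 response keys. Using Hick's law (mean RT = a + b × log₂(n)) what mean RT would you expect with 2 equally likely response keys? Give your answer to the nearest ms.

405 ms

Fit slope and intercept:
  b = (870 − 715) / (log₂ 16 − log₂ 8) = 155 / (4 − 3) = 155 ms/bit
  a = 715 − 155 × 3 = 250 ms
Then RT(2) = 250 + 155 × log₂ 2 = 250 + 155 × 1 ≈ 405.000 ms.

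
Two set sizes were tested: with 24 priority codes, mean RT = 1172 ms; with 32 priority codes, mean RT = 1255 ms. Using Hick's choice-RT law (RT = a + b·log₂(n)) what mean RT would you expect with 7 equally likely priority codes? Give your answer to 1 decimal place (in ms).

816.5 ms

RT is linear in log₂ n, so two points fix the line:
  b = (1255 − 1172) / (log₂ 32 − log₂ 24) = 83 / (5 − 4.5850) = 199.982 ms/bit
  a = 1172 − 199.982 × 4.5850 = 255.090 ms
Then RT(7) = 255.090 + 199.982 × log₂ 7 = 255.090 + 199.982 × 2.8074 ≈ 816.511 ms.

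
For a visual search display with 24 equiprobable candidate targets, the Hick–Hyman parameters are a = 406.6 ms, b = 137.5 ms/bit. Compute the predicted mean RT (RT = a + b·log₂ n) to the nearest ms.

1037 ms

log₂(24) = 4.5850 bits, so RT = 406.6 + 137.5 × 4.5850 ≈ 1037.032 ms.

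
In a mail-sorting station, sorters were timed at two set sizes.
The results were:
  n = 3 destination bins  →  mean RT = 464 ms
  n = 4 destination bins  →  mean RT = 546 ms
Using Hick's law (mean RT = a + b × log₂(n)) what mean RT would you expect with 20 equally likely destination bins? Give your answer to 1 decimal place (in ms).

1004.7 ms

Fit slope and intercept:
  b = (546 − 464) / (log₂ 4 − log₂ 3) = 82 / (2 − 1.5850) = 197.573 ms/bit
  a = 464 − 197.573 × 1.5850 = 150.855 ms
Then RT(20) = 150.855 + 197.573 × log₂ 20 = 150.855 + 197.573 × 4.3219 ≈ 1004.749 ms.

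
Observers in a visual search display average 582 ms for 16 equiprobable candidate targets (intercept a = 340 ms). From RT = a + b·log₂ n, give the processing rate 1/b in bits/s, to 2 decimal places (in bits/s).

16.53 bits/s

b = (582 − 340)/log₂ 16 = 242/4 = 60.500 ms per bit = 0.06050 s/bit; the reciprocal is 16.529 bits/s.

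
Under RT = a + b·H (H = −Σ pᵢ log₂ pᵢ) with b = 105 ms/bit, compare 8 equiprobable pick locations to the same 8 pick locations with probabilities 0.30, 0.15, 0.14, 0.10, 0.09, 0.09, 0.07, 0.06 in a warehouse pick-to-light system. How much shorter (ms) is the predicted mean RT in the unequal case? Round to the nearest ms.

Equiprobable entropy H₀ = log₂ 8 = 3.0000 bits.
Skewed entropy H = −Σ pᵢ log₂ pᵢ = 2.7983 bits.
ΔRT = b·(H₀ − H) = 105 × 0.2017 = 21.17 ms.

21 ms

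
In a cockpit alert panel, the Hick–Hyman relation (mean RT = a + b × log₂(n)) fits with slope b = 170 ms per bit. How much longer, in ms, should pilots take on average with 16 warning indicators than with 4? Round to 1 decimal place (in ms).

The intercept a cancels: ΔRT = b·(log₂ n₂ − log₂ n₁) = b·log₂(n₂/n₁).
log₂(16) − log₂(4) = log₂(16/4) = log₂(4) = 2.
ΔRT = 170 × 2.0000 = 340.000 ms.

340.0 ms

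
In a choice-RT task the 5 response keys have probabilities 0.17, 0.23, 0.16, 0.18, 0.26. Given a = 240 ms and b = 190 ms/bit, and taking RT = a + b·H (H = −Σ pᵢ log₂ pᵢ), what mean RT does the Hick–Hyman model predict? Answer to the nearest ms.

H = 0.17·log₂(1/0.17) + 0.23·log₂(1/0.23) + 0.16·log₂(1/0.16) + 0.18·log₂(1/0.18) + 0.26·log₂(1/0.26) = 2.2959 bits.
RT = 240 + 190 × 2.2959 = 676.21 ms.

676 ms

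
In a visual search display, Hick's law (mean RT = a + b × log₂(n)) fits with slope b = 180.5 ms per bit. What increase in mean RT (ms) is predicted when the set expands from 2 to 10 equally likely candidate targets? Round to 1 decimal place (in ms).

Only the slope matters, since a is common to both: ΔRT = b·log₂(n₂/n₁).
log₂(10) − log₂(2) = 3.3219 − 1 = 2.3219.
ΔRT = 180.5 × 2.3219 = 419.108 ms.

419.1 ms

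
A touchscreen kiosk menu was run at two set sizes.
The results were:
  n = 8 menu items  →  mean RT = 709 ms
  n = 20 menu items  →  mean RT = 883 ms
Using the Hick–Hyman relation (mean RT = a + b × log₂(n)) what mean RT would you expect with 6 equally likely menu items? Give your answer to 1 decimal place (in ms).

Fit slope and intercept:
  b = (883 − 709) / (log₂ 20 − log₂ 8) = 174 / (4.3219 − 3) = 131.626 ms/bit
  a = 709 − 131.626 × 3 = 314.122 ms
Then RT(6) = 314.122 + 131.626 × log₂ 6 = 314.122 + 131.626 × 2.5850 ≈ 654.370 ms.

654.4 ms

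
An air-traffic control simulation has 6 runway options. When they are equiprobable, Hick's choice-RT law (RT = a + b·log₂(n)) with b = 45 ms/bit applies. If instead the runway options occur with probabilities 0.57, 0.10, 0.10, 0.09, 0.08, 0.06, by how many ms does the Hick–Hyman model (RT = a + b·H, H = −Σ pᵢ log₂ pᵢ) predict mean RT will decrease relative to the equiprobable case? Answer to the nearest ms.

Equiprobable entropy H₀ = log₂ 6 = 2.5850 bits.
Skewed entropy H = −Σ pᵢ log₂ pᵢ = 1.9743 bits.
ΔRT = b·(H₀ − H) = 45 × 0.6106 = 27.48 ms.

27 ms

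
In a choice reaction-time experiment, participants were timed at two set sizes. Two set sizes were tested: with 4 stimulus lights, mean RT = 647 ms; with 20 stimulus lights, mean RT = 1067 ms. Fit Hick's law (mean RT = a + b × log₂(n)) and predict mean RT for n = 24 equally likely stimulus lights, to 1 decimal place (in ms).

1114.6 ms

With log₂ n on the abscissa the relation is linear; from the two conditions:
  b = (1067 − 647) / (log₂ 20 − log₂ 4) = 420 / (4.3219 − 2) = 180.884 ms/bit
  a = 647 − 180.884 × 2 = 285.232 ms
Then RT(24) = 285.232 + 180.884 × log₂ 24 = 285.232 + 180.884 × 4.5850 ≈ 1114.579 ms.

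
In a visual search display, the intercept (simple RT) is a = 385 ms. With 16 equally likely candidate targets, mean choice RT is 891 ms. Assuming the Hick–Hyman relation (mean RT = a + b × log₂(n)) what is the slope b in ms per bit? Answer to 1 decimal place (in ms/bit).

126.5 ms/bit

b = (891 − 385) / log₂(16) = 506 / 4 = 126.500 ms/bit.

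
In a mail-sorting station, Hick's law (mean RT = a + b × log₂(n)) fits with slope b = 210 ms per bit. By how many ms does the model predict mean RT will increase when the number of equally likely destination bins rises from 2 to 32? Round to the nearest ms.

840 ms

Only the slope matters, since a is common to both: ΔRT = b·log₂(n₂/n₁).
log₂(32) − log₂(2) = log₂(32/2) = log₂(16) = 4.
ΔRT = 210 × 4.0000 = 840.000 ms.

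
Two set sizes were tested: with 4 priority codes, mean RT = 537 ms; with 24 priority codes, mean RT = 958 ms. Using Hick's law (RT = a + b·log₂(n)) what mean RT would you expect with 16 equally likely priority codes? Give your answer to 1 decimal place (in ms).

862.7 ms

RT is linear in log₂ n, so two points fix the line:
  b = (958 − 537) / (log₂ 24 − log₂ 4) = 421 / (4.5850 − 2) = 162.865 ms/bit
  a = 537 − 162.865 × 2 = 211.270 ms
Then RT(16) = 211.270 + 162.865 × log₂ 16 = 211.270 + 162.865 × 4 ≈ 862.730 ms.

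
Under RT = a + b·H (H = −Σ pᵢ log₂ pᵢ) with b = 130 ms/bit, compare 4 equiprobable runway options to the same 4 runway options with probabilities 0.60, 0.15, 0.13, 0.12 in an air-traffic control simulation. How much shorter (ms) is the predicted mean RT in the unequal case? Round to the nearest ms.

The RT saving is b·ΔH. Equiprobable H₀ = log₂(4) = 2.0000 bits; with the given probabilities H = 1.6024 bits.
b·(H₀ − H) = 130 × (2.0000 − 1.6024) = 51.68 ms.

52 ms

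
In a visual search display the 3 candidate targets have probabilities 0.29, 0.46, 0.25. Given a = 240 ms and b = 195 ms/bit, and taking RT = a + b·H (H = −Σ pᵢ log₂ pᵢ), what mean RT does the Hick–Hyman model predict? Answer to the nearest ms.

539 ms

H = 0.29·log₂(1/0.29) + 0.46·log₂(1/0.46) + 0.25·log₂(1/0.25) = 1.5332 bits.
RT = 240 + 195 × 1.5332 = 538.98 ms.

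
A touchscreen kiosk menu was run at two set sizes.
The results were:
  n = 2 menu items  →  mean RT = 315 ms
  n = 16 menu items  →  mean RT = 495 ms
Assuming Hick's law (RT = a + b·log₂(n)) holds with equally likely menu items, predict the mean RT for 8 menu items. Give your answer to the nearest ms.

RT is linear in log₂ n, so two points fix the line:
  b = (495 − 315) / (log₂ 16 − log₂ 2) = 180 / (4 − 1) = 60 ms/bit
  a = 315 − 60 × 1 = 255 ms
Then RT(8) = 255 + 60 × log₂ 8 = 255 + 60 × 3 ≈ 435.000 ms.

435 ms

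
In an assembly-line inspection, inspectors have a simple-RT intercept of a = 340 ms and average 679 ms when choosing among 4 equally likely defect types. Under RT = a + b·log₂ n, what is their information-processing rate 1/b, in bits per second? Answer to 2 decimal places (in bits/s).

b = (679 − 340)/log₂ 4 = 339/2 = 169.500 ms per bit = 0.16950 s/bit; the reciprocal is 5.900 bits/s.

5.90 bits/s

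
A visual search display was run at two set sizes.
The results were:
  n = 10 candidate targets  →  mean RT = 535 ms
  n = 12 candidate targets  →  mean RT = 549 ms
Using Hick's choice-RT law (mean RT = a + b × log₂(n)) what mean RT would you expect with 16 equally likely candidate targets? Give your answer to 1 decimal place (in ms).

Solve the two-equation system in a and b:
  b = (549 − 535) / (log₂ 12 − log₂ 10) = 14 / (3.5850 − 3.3219) = 53.225 ms/bit
  a = 535 − 53.225 × 3.3219 = 358.190 ms
Then RT(16) = 358.190 + 53.225 × log₂ 16 = 358.190 + 53.225 × 4 ≈ 571.090 ms.

571.1 ms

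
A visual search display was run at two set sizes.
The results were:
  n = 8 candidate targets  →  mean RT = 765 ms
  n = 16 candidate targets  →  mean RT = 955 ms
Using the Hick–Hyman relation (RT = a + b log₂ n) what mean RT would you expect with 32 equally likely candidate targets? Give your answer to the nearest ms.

1145 ms

RT is linear in log₂ n, so two points fix the line:
  b = (955 − 765) / (log₂ 16 − log₂ 8) = 190 / (4 − 3) = 190 ms/bit
  a = 765 − 190 × 3 = 195 ms
Then RT(32) = 195 + 190 × log₂ 32 = 195 + 190 × 5 ≈ 1145.000 ms.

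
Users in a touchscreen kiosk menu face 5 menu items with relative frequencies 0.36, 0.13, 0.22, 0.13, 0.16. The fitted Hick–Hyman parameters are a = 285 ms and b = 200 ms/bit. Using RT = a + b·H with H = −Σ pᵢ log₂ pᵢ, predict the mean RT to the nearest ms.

725 ms

Entropy contributions −pᵢ log₂ pᵢ: 0.5306, 0.3826, 0.4806, 0.3826, 0.4230; sum H = 2.1995 bits.
RT = a + bH = 285 + 200·2.1995 = 724.90 ms.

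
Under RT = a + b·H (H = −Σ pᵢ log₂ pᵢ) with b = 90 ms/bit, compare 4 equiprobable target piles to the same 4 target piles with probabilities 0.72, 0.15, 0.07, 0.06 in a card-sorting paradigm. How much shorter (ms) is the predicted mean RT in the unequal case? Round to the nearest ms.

66 ms

Equiprobable entropy H₀ = log₂ 4 = 2.0000 bits.
Skewed entropy H = −Σ pᵢ log₂ pᵢ = 1.2639 bits.
ΔRT = b·(H₀ − H) = 90 × 0.7361 = 66.25 ms.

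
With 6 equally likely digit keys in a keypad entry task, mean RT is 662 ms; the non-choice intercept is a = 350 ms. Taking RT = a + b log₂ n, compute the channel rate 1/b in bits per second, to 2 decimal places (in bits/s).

8.29 bits/s

b = (662 − 350)/log₂ 6 = 312/2.5850 = 120.698 ms per bit = 0.12070 s/bit; the reciprocal is 8.285 bits/s.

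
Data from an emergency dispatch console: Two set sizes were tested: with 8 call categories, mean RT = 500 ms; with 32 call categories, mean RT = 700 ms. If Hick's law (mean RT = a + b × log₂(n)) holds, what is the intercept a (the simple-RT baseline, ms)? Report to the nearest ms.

The slope on a log₂ axis is (700 − 500) / (5 − 3) = 100 ms/bit.
a = RT₁ − b·log₂ n₁ = 500 − 100 × 3 = 200.000 ms.

200 ms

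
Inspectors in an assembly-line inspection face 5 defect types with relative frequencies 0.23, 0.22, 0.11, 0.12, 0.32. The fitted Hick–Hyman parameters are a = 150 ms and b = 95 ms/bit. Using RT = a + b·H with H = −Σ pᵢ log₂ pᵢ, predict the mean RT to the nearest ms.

H = 0.23·log₂(1/0.23) + 0.22·log₂(1/0.22) + 0.11·log₂(1/0.11) + 0.12·log₂(1/0.12) + 0.32·log₂(1/0.32) = 2.2116 bits.
RT = 150 + 95 × 2.2116 = 360.10 ms.

360 ms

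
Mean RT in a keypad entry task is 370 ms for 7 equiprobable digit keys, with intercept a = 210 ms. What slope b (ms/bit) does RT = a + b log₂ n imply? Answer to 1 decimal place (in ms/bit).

b = (370 − 210) / log₂(7) = 160 / 2.8074 = 56.993 ms/bit.

57.0 ms/bit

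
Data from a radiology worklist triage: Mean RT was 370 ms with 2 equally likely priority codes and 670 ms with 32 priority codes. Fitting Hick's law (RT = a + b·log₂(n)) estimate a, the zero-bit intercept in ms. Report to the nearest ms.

295 ms

b = (RT₂ − RT₁)/(log₂ n₂ − log₂ n₁) = (670 − 370)/(5 − 1) = 75 ms/bit.
a = RT₁ − b·log₂ n₁ = 370 − 75 × 1 = 295.000 ms.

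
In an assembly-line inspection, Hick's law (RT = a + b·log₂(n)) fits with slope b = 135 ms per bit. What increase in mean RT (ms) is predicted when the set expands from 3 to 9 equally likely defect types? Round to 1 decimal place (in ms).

214.0 ms

Only the slope matters, since a is common to both: ΔRT = b·log₂(n₂/n₁).
log₂(9) − log₂(3) = 3.1699 − 1.5850 = 1.5850.
ΔRT = 135 × 1.5850 = 213.970 ms.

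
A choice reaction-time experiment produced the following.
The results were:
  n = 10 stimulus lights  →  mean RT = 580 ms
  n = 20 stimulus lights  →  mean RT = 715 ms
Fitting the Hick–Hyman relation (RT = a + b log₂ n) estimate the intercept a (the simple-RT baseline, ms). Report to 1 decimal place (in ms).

The slope on a log₂ axis is (715 − 580) / (4.3219 − 3.3219) = 135.000 ms/bit.
Intercept: a = 580 − 135.000·log₂(10) = 131.540 ms.

131.5 ms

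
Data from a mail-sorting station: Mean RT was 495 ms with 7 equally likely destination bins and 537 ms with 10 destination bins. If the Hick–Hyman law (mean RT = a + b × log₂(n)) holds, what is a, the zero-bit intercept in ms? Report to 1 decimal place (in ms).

265.9 ms

Slope: b = (537 − 495) / (log₂ 10 − log₂ 7) = 42/0.5146 = 81.621 ms/bit.
a = RT₁ − b·log₂ n₁ = 495 − 81.621 × 2.8074 = 265.861 ms.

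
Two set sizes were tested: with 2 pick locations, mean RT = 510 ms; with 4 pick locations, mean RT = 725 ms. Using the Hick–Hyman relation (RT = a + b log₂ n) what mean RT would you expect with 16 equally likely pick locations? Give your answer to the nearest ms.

Solve the two-equation system in a and b:
  b = (725 − 510) / (log₂ 4 − log₂ 2) = 215 / (2 − 1) = 215 ms/bit
  a = 510 − 215 × 1 = 295 ms
Then RT(16) = 295 + 215 × log₂ 16 = 295 + 215 × 4 ≈ 1155.000 ms.

1155 ms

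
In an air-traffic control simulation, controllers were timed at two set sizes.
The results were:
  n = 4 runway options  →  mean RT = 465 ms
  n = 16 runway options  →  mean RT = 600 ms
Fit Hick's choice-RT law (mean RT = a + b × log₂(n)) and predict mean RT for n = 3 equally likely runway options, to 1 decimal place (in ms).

Fit slope and intercept:
  b = (600 − 465) / (log₂ 16 − log₂ 4) = 135 / (4 − 2) = 67.500 ms/bit
  a = 465 − 67.500 × 2 = 330.000 ms
Then RT(3) = 330.000 + 67.500 × log₂ 3 = 330.000 + 67.500 × 1.5850 ≈ 436.985 ms.

437.0 ms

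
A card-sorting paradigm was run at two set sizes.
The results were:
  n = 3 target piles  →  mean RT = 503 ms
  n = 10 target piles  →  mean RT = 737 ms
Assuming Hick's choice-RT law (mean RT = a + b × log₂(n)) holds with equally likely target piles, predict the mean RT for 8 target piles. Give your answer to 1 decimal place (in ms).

Fit slope and intercept:
  b = (737 − 503) / (log₂ 10 − log₂ 3) = 234 / (3.3219 − 1.5850) = 134.718 ms/bit
  a = 503 − 134.718 × 1.5850 = 289.478 ms
Then RT(8) = 289.478 + 134.718 × log₂ 8 = 289.478 + 134.718 × 3 ≈ 693.631 ms.

693.6 ms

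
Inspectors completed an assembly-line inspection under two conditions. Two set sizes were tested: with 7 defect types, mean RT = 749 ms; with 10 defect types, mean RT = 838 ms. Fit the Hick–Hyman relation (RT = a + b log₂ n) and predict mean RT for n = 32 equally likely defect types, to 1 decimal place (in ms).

1128.2 ms

RT is linear in log₂ n, so two points fix the line:
  b = (838 − 749) / (log₂ 10 − log₂ 7) = 89 / (3.3219 − 2.8074) = 172.959 ms/bit
  a = 749 − 172.959 × 2.8074 = 263.443 ms
Then RT(32) = 263.443 + 172.959 × log₂ 32 = 263.443 + 172.959 × 5 ≈ 1128.237 ms.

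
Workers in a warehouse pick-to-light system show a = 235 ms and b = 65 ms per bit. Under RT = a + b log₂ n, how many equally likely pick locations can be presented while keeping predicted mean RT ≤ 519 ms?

20

Information budget: (519 − 235)/65 = 4.3692 bits, so n ≤ 2^4.3692 = 20.667 → at most 20.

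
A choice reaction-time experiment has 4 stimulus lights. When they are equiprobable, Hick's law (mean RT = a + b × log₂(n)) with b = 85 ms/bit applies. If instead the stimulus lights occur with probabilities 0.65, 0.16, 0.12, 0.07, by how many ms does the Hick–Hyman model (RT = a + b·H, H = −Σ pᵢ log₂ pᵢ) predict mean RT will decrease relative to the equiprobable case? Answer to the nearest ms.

46 ms

Equiprobable entropy H₀ = log₂ 4 = 2.0000 bits.
Skewed entropy H = −Σ pᵢ log₂ pᵢ = 1.4626 bits.
ΔRT = b·(H₀ − H) = 85 × 0.5374 = 45.68 ms.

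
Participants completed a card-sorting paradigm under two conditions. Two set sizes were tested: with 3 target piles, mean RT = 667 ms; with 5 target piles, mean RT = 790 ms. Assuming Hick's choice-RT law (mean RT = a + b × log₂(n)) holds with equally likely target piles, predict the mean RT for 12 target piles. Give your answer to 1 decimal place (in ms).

With log₂ n on the abscissa the relation is linear; from the two conditions:
  b = (790 − 667) / (log₂ 5 − log₂ 3) = 123 / (2.3219 − 1.5850) = 166.901 ms/bit
  a = 667 − 166.901 × 1.5850 = 402.469 ms
Then RT(12) = 402.469 + 166.901 × log₂ 12 = 402.469 + 166.901 × 3.5850 ≈ 1000.801 ms.

1000.8 ms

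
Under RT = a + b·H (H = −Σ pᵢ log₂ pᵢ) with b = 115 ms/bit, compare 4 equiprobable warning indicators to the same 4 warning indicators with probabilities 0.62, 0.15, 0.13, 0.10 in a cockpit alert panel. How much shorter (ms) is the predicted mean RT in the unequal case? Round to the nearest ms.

51 ms

Equiprobable entropy H₀ = log₂ 4 = 2.0000 bits.
Skewed entropy H = −Σ pᵢ log₂ pᵢ = 1.5530 bits.
ΔRT = b·(H₀ − H) = 115 × 0.4470 = 51.41 ms.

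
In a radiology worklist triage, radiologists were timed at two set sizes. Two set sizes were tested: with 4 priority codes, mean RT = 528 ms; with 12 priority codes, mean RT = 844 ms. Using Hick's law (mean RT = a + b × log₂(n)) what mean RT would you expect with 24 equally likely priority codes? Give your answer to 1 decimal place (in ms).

1043.4 ms

With log₂ n on the abscissa the relation is linear; from the two conditions:
  b = (844 − 528) / (log₂ 12 − log₂ 4) = 316 / (3.5850 − 2) = 199.374 ms/bit
  a = 528 − 199.374 × 2 = 129.252 ms
Then RT(24) = 129.252 + 199.374 × log₂ 24 = 129.252 + 199.374 × 4.5850 ≈ 1043.374 ms.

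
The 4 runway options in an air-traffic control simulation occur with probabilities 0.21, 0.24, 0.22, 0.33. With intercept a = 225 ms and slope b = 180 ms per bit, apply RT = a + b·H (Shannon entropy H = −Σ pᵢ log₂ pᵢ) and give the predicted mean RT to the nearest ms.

581 ms

Entropy contributions −pᵢ log₂ pᵢ: 0.4728, 0.4941, 0.4806, 0.5278; sum H = 1.9754 bits.
RT = a + bH = 225 + 180·1.9754 = 580.56 ms.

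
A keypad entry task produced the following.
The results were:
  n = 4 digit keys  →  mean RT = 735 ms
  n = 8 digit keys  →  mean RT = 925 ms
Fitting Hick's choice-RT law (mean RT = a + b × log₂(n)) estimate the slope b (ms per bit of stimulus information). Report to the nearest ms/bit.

190 ms/bit

b = (RT₂ − RT₁)/(log₂ n₂ − log₂ n₁) = (925 − 735)/(3 − 2) = 190 ms/bit.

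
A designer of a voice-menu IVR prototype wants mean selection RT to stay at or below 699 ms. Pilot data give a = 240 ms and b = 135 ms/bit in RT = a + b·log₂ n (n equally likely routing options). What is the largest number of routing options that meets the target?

Set 240 + 135·log₂ n ≤ 699 → log₂ n ≤ (699 − 240)/135 = 3.4000.
So n ≤ 2^3.4000 = 10.556; the largest integer n is 10.

10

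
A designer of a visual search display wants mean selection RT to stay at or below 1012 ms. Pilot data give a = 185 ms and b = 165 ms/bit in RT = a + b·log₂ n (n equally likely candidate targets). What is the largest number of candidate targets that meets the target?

Set 185 + 165·log₂ n ≤ 1012 → log₂ n ≤ (1012 − 185)/165 = 5.0121.
So n ≤ 2^5.0121 = 32.270; the largest integer n is 32.

32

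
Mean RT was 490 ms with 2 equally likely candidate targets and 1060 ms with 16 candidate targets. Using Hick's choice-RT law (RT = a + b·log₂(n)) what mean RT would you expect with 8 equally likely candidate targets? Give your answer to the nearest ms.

870 ms

With log₂ n on the abscissa the relation is linear; from the two conditions:
  b = (1060 − 490) / (log₂ 16 − log₂ 2) = 570 / (4 − 1) = 190 ms/bit
  a = 490 − 190 × 1 = 300 ms
Then RT(8) = 300 + 190 × log₂ 8 = 300 + 190 × 3 ≈ 870.000 ms.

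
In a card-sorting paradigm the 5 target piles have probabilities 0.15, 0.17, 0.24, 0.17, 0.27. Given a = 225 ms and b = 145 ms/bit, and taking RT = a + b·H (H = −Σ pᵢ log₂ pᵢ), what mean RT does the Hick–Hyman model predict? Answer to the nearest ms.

556 ms

H = 0.15·log₂(1/0.15) + 0.17·log₂(1/0.17) + 0.24·log₂(1/0.24) + 0.17·log₂(1/0.17) + 0.27·log₂(1/0.27) = 2.2839 bits.
RT = 225 + 145 × 2.2839 = 556.16 ms.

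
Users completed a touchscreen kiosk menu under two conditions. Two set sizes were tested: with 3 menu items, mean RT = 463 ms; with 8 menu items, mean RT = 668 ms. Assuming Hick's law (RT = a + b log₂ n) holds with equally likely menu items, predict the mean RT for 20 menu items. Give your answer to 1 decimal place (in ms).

859.5 ms

RT is linear in log₂ n, so two points fix the line:
  b = (668 − 463) / (log₂ 8 − log₂ 3) = 205 / (3 − 1.5850) = 144.872 ms/bit
  a = 463 − 144.872 × 1.5850 = 233.383 ms
Then RT(20) = 233.383 + 144.872 × log₂ 20 = 233.383 + 144.872 × 4.3219 ≈ 859.511 ms.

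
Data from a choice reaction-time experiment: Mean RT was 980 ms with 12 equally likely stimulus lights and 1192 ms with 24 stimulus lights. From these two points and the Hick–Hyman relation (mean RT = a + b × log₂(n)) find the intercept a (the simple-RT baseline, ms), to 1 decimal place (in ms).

b = (RT₂ − RT₁)/(log₂ n₂ − log₂ n₁) = (1192 − 980)/(4.5850 − 3.5850) = 212.000 ms/bit.
a = RT₁ − b·log₂ n₁ = 980 − 212.000 × 3.5850 = 219.988 ms.

220.0 ms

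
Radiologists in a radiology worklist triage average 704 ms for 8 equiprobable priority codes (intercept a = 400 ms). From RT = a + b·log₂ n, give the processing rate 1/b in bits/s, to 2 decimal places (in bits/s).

9.87 bits/s

b = (704 − 400)/log₂ 8 = 304/3 = 101.333 ms per bit = 0.10133 s/bit; the reciprocal is 9.868 bits/s.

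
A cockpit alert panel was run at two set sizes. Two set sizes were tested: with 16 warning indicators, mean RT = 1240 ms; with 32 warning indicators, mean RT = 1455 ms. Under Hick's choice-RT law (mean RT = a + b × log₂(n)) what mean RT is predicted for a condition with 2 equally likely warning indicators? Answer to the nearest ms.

With log₂ n on the abscissa the relation is linear; from the two conditions:
  b = (1455 − 1240) / (log₂ 32 − log₂ 16) = 215 / (5 − 4) = 215 ms/bit
  a = 1240 − 215 × 4 = 380 ms
Then RT(2) = 380 + 215 × log₂ 2 = 380 + 215 × 1 ≈ 595.000 ms.

595 ms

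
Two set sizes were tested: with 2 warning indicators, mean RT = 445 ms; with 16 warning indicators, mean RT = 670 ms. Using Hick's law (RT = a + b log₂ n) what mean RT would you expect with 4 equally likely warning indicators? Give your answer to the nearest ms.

520 ms

Solve the two-equation system in a and b:
  b = (670 − 445) / (log₂ 16 − log₂ 2) = 225 / (4 − 1) = 75 ms/bit
  a = 445 − 75 × 1 = 370 ms
Then RT(4) = 370 + 75 × log₂ 4 = 370 + 75 × 2 ≈ 520.000 ms.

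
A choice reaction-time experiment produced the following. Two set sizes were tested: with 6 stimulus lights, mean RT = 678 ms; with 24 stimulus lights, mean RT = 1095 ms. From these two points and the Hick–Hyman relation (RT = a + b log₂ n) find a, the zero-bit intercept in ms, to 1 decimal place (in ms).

139.0 ms

The slope on a log₂ axis is (1095 − 678) / (4.5850 − 2.5850) = 208.500 ms/bit.
a = RT₁ − b·log₂ n₁ = 678 − 208.500 × 2.5850 = 139.035 ms.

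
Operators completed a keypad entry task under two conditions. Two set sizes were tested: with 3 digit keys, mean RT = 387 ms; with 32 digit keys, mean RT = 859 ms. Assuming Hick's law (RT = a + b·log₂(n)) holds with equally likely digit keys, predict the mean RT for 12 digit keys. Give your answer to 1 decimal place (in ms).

With log₂ n on the abscissa the relation is linear; from the two conditions:
  b = (859 − 387) / (log₂ 32 − log₂ 3) = 472 / (5 − 1.5850) = 138.212 ms/bit
  a = 387 − 138.212 × 1.5850 = 167.939 ms
Then RT(12) = 167.939 + 138.212 × log₂ 12 = 167.939 + 138.212 × 3.5850 ≈ 663.424 ms.

663.4 ms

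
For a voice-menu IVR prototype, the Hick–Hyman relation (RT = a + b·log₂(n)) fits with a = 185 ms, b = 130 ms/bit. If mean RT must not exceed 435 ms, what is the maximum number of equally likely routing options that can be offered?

Information budget: (435 − 185)/130 = 1.9231 bits, so n ≤ 2^1.9231 = 3.792 → at most 3.

3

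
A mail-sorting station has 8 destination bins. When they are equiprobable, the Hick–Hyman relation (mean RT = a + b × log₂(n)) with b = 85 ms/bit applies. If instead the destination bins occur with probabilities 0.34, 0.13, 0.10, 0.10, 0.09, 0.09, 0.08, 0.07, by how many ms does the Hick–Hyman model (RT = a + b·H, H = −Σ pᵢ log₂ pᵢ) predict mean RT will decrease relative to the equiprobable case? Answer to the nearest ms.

20 ms

Equiprobable entropy H₀ = log₂ 8 = 3.0000 bits.
Skewed entropy H = −Σ pᵢ log₂ pᵢ = 2.7616 bits.
ΔRT = b·(H₀ − H) = 85 × 0.2384 = 20.27 ms.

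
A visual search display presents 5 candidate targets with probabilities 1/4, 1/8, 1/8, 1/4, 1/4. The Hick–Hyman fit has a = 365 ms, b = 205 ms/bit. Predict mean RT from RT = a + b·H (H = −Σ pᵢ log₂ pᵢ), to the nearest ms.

826 ms

Each term −pᵢ log₂ pᵢ: 0.25·2 + 0.125·3 + 0.125·3 + 0.25·2 + 0.25·2; summed, H = 2.250 bits.
Mean RT = a + bH = 365 + 205·2.250 = 826.25 ms.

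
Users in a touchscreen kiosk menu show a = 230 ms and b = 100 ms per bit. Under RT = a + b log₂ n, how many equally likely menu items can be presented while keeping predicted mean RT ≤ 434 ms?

100·log₂ n ≤ 434 − 230 = 204, giving log₂ n ≤ 2.0400 and n ≤ 4.112. The largest whole number is 4.

4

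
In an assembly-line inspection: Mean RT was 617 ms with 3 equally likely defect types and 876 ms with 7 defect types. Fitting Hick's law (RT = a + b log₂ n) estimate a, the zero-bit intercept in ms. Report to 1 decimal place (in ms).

281.2 ms

b = (RT₂ − RT₁)/(log₂ n₂ − log₂ n₁) = (876 − 617)/(2.8074 − 1.5850) = 211.880 ms/bit.
Intercept: a = 617 − 211.880·log₂(3) = 281.179 ms.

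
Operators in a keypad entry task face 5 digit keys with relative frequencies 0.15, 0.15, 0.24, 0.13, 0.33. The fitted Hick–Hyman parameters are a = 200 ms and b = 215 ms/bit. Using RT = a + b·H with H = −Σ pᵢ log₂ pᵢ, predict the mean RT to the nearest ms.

H = 0.15·log₂(1/0.15) + 0.15·log₂(1/0.15) + 0.24·log₂(1/0.24) + 0.13·log₂(1/0.13) + 0.33·log₂(1/0.33) = 2.2257 bits.
RT = 200 + 215 × 2.2257 = 678.52 ms.

679 ms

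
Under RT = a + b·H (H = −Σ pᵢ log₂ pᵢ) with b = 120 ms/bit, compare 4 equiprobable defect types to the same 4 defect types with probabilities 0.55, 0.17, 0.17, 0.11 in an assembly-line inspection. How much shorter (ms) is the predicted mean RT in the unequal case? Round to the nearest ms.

The RT saving is b·ΔH. Equiprobable H₀ = log₂(4) = 2.0000 bits; with the given probabilities H = 1.6938 bits.
b·(H₀ − H) = 120 × (2.0000 − 1.6938) = 36.74 ms.

37 ms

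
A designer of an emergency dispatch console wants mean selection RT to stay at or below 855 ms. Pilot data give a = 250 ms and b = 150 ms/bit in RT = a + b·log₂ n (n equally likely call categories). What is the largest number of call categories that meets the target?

16

150·log₂ n ≤ 855 − 250 = 605, giving log₂ n ≤ 4.0333 and n ≤ 16.374. The largest whole number is 16.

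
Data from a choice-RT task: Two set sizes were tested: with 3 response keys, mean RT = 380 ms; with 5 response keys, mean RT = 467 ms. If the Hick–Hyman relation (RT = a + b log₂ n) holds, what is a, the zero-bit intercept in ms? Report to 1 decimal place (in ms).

192.9 ms

b = (RT₂ − RT₁)/(log₂ n₂ − log₂ n₁) = (467 − 380)/(2.3219 − 1.5850) = 118.052 ms/bit.
Intercept: a = 380 − 118.052·log₂(3) = 192.893 ms.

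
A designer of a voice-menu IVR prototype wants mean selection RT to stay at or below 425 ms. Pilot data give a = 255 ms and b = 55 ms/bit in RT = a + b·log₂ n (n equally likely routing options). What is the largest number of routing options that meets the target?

Set 255 + 55·log₂ n ≤ 425 → log₂ n ≤ (425 − 255)/55 = 3.0909.
So n ≤ 2^3.0909 = 8.520; the largest integer n is 8.

8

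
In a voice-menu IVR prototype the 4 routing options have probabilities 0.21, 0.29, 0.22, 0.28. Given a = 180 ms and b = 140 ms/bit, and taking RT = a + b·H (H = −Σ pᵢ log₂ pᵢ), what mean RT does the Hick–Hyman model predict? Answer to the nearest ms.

458 ms

Entropy contributions −pᵢ log₂ pᵢ: 0.4728, 0.5179, 0.4806, 0.5142; sum H = 1.9855 bits.
RT = a + bH = 180 + 140·1.9855 = 457.97 ms.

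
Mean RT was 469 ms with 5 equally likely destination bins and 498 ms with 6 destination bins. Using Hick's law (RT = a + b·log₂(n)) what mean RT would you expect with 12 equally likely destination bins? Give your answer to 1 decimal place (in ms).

With log₂ n on the abscissa the relation is linear; from the two conditions:
  b = (498 − 469) / (log₂ 6 − log₂ 5) = 29 / (2.5850 − 2.3219) = 110.252 ms/bit
  a = 469 − 110.252 × 2.3219 = 213.003 ms
Then RT(12) = 213.003 + 110.252 × log₂ 12 = 213.003 + 110.252 × 3.5850 ≈ 608.252 ms.

608.3 ms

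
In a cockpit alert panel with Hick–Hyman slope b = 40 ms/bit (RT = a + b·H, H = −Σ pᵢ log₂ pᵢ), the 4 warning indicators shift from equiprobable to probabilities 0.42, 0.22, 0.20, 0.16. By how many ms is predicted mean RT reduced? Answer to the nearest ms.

4 ms

The RT saving is b·ΔH. Equiprobable H₀ = log₂(4) = 2.0000 bits; with the given probabilities H = 1.8936 bits.
b·(H₀ − H) = 40 × (2.0000 − 1.8936) = 4.26 ms.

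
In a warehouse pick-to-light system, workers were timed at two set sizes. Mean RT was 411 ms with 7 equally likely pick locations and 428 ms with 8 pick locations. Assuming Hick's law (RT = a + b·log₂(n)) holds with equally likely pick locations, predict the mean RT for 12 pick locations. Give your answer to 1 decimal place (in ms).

479.6 ms

Fit slope and intercept:
  b = (428 − 411) / (log₂ 8 − log₂ 7) = 17 / (3 − 2.8074) = 88.245 ms/bit
  a = 411 − 88.245 × 2.8074 = 163.264 ms
Then RT(12) = 163.264 + 88.245 × log₂ 12 = 163.264 + 88.245 × 3.5850 ≈ 479.620 ms.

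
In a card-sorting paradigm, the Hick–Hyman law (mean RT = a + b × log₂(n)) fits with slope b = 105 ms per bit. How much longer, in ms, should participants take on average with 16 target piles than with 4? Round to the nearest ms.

ΔRT = (a + b log₂ n₂) − (a + b log₂ n₁) = b·(log₂ n₂ − log₂ n₁).
log₂(16) − log₂(4) = log₂(16/4) = log₂(4) = 2.
ΔRT = 105 × 2.0000 = 210.000 ms.

210 ms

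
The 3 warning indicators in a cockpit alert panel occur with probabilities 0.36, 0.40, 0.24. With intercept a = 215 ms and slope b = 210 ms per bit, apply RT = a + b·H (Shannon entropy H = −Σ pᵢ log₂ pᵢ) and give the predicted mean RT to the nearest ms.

Entropy contributions −pᵢ log₂ pᵢ: 0.5306, 0.5288, 0.4941; sum H = 1.5535 bits.
RT = a + bH = 215 + 210·1.5535 = 541.24 ms.

541 ms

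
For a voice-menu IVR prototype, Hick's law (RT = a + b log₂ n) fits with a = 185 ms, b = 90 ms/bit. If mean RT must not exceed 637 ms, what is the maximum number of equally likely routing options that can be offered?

Information budget: (637 − 185)/90 = 5.0222 bits, so n ≤ 2^5.0222 = 32.497 → at most 32.

32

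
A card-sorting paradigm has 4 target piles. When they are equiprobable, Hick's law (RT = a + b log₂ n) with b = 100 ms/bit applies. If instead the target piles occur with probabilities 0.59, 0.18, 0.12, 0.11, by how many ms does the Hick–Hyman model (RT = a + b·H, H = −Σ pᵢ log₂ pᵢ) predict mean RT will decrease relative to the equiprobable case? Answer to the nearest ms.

39 ms

Equiprobable entropy H₀ = log₂ 4 = 2.0000 bits.
Skewed entropy H = −Σ pᵢ log₂ pᵢ = 1.6118 bits.
ΔRT = b·(H₀ − H) = 100 × 0.3882 = 38.82 ms.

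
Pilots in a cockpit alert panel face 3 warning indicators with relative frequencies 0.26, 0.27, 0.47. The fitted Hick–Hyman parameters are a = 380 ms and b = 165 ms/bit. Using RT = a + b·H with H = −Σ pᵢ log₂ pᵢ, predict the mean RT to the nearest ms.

Entropy contributions −pᵢ log₂ pᵢ: 0.5053, 0.5100, 0.5120; sum H = 1.5273 bits.
RT = a + bH = 380 + 165·1.5273 = 632.00 ms.

632 ms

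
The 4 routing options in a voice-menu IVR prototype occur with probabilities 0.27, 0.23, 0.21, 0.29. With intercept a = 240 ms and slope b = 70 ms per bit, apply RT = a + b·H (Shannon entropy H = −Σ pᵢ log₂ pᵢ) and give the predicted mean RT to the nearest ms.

379 ms

Entropy contributions −pᵢ log₂ pᵢ: 0.5100, 0.4877, 0.4728, 0.5179; sum H = 1.9884 bits.
RT = a + bH = 240 + 70·1.9884 = 379.19 ms.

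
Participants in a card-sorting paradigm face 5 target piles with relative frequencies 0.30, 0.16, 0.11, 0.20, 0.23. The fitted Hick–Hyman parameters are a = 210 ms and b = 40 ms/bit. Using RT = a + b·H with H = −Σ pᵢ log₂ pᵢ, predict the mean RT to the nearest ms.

300 ms

Entropy contributions −pᵢ log₂ pᵢ: 0.5211, 0.4230, 0.3503, 0.4644, 0.4877; sum H = 2.2464 bits.
RT = a + bH = 210 + 40·2.2464 = 299.86 ms.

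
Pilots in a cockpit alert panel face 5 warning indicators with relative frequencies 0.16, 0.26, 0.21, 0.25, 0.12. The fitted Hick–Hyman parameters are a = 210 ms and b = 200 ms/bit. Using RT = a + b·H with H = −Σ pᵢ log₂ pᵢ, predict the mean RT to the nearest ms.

H = 0.16·log₂(1/0.16) + 0.26·log₂(1/0.26) + 0.21·log₂(1/0.21) + 0.25·log₂(1/0.25) + 0.12·log₂(1/0.12) = 2.2682 bits.
RT = 210 + 200 × 2.2682 = 663.64 ms.

664 ms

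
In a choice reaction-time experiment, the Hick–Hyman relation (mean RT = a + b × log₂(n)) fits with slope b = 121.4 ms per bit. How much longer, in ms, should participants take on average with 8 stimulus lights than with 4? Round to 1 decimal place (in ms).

The intercept a cancels: ΔRT = b·(log₂ n₂ − log₂ n₁) = b·log₂(n₂/n₁).
log₂(8) − log₂(4) = log₂(8/4) = log₂(2) = 1.
ΔRT = 121.4 × 1.0000 = 121.400 ms.

121.4 ms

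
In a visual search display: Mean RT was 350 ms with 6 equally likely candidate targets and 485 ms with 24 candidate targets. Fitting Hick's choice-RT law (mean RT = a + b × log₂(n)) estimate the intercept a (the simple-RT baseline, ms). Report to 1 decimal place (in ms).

Slope: b = (485 − 350) / (log₂ 24 − log₂ 6) = 135/2.0000 = 67.500 ms/bit.
a = RT₁ − b·log₂ n₁ = 350 − 67.500 × 2.5850 = 175.515 ms.

175.5 ms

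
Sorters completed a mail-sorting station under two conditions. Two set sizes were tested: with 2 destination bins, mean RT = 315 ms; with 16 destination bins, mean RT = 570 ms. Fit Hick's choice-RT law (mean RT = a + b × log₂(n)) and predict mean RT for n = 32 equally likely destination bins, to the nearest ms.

655 ms

RT is linear in log₂ n, so two points fix the line:
  b = (570 − 315) / (log₂ 16 − log₂ 2) = 255 / (4 − 1) = 85 ms/bit
  a = 315 − 85 × 1 = 230 ms
Then RT(32) = 230 + 85 × log₂ 32 = 230 + 85 × 5 ≈ 655.000 ms.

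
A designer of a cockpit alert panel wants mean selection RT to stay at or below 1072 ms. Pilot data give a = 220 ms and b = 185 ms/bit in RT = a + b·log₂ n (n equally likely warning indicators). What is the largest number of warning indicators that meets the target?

24

185·log₂ n ≤ 1072 − 220 = 852, giving log₂ n ≤ 4.6054 and n ≤ 24.342. The largest whole number is 24.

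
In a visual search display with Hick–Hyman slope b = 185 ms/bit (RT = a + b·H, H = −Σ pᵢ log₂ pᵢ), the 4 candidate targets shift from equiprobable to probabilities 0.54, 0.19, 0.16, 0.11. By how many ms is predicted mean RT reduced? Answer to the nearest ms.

The RT saving is b·ΔH. Equiprobable H₀ = log₂(4) = 2.0000 bits; with the given probabilities H = 1.7086 bits.
b·(H₀ − H) = 185 × (2.0000 − 1.7086) = 53.91 ms.

54 ms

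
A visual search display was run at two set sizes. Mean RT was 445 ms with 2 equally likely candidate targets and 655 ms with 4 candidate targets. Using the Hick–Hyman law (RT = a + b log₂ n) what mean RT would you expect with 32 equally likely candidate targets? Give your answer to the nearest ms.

RT is linear in log₂ n, so two points fix the line:
  b = (655 − 445) / (log₂ 4 − log₂ 2) = 210 / (2 − 1) = 210 ms/bit
  a = 445 − 210 × 1 = 235 ms
Then RT(32) = 235 + 210 × log₂ 32 = 235 + 210 × 5 ≈ 1285.000 ms.

1285 ms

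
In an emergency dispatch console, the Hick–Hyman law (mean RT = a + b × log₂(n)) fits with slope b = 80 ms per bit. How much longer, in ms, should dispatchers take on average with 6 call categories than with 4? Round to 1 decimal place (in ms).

The intercept a cancels: ΔRT = b·(log₂ n₂ − log₂ n₁) = b·log₂(n₂/n₁).
log₂(6) − log₂(4) = 2.5850 − 2 = 0.5850.
ΔRT = 80 × 0.5850 = 46.797 ms.

46.8 ms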